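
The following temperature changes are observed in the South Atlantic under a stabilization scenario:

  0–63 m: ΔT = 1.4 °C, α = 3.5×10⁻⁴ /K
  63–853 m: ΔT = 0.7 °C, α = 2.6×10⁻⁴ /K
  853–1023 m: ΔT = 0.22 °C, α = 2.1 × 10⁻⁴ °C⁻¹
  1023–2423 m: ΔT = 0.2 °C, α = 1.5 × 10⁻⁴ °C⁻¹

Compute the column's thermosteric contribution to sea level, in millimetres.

220 mm of thermosteric rise

1.4 × 63 × 3.5×10⁻⁴ = 0.03087 m
0.7 × 790 × 2.6×10⁻⁴ = 0.14378 m
853–1023 m: 2.1×10⁻⁴ × 170 × 0.22 = 0.007854 m
Layer 4: 1400 × 0.2 × 1.5×10⁻⁴ = 0.04200 m
Δh = 0.03087 + 0.14378 + 0.007854 + 0.04200 = 0.224504 m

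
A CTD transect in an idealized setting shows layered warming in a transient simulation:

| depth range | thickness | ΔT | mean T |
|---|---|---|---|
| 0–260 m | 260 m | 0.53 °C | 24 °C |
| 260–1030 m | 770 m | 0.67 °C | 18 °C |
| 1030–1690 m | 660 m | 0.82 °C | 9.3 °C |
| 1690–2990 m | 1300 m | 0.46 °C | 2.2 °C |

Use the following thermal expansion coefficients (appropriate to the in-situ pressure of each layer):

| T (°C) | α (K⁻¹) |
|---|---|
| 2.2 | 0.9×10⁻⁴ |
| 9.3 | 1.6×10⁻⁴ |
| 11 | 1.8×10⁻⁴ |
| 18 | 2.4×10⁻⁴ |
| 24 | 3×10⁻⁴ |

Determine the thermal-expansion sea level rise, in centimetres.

Layer 1 at 24 °C → α = 3×10⁻⁴ K⁻¹
Layer 2 at 18 °C → α = 2.4×10⁻⁴ K⁻¹
Layer 3 at 9.3 °C → α = 1.6×10⁻⁴ K⁻¹
Layer 4 at 2.2 °C → α = 0.9×10⁻⁴ K⁻¹
0–260 m: 3×10⁻⁴ × 260 × 0.53 = 0.04134 m
260–1030 m: 2.4×10⁻⁴ × 0.67 × 770 = 0.123816 m
Layer 3: 0.82 × 1.6×10⁻⁴ × 660 = 0.086592 m
1300 × 0.46 × 0.9×10⁻⁴ = 0.05382 m
Δh = 0.04134 + 0.123816 + 0.086592 + 0.05382 = 0.305568 m

30.6 cm of thermosteric rise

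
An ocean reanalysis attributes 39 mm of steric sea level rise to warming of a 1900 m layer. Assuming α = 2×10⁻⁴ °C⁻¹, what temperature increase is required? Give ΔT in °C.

0.10 °C

ΔT = Δh/(αH) = 0.039 / (2×10⁻⁴ × 1900) ≈ 0.1026 °C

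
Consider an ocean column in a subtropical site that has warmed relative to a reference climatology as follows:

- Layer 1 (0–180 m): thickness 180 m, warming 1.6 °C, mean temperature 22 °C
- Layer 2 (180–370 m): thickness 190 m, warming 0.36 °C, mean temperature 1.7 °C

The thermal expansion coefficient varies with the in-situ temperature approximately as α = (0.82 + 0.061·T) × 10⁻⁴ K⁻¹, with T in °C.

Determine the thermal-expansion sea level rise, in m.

Layer 1: α = (0.82 + 0.061×22)×10⁻⁴ = 2.162×10⁻⁴ K⁻¹
Layer 2: α = (0.82 + 0.061×1.7)×10⁻⁴ = 0.9237×10⁻⁴ K⁻¹
0–180 m: 1.6 × 2.162×10⁻⁴ × 180 = 0.0622656 m
180–370 m: 0.9237×10⁻⁴ × 190 × 0.36 = 0.006318108 m
Δh = 0.0622656 + 0.006318108 = 0.068583708 m

about 0.0686 m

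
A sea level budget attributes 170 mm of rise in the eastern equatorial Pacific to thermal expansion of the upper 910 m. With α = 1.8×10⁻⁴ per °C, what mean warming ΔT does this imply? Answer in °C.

ΔT = Δh/(αH) = 0.17 / (1.8×10⁻⁴ × 910) ≈ 1.038 °C

about 1.04 °C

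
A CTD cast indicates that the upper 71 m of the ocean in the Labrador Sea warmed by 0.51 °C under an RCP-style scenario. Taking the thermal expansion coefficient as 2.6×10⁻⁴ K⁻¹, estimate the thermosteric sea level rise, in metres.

about 0.0094 m

Δh = αΔT·H = 2.6×10⁻⁴ × 0.51 × 71 = 0.0094146 m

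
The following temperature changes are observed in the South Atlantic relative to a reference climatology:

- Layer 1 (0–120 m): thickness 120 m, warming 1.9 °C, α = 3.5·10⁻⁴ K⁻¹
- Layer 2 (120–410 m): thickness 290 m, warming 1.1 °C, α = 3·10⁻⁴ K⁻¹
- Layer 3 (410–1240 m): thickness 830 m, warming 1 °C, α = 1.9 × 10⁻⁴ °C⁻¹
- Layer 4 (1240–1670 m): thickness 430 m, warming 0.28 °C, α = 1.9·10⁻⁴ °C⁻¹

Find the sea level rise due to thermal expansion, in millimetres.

356 mm

1.9 × 120 × 3.5×10⁻⁴ = 0.07980 m
120–410 m: 1.1 × 290 × 3×10⁻⁴ = 0.09570 m
Layer 3: 830 × 1 × 1.9×10⁻⁴ = 0.15770 m
1240–1670 m: 0.28 × 1.9×10⁻⁴ × 430 = 0.022876 m
Δh = 0.07980 + 0.09570 + 0.15770 + 0.022876 = 0.356076 m ≈ 356 mm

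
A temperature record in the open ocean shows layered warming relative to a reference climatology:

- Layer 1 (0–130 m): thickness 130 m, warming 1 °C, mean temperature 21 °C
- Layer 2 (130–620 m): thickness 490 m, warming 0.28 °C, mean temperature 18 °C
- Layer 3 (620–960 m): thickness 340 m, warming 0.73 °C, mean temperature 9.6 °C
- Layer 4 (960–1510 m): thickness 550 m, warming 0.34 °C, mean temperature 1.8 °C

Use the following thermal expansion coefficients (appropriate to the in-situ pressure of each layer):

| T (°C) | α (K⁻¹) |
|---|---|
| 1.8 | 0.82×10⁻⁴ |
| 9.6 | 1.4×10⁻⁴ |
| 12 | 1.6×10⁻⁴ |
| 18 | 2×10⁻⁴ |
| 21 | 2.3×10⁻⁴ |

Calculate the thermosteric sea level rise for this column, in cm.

Layer 1 at 21 °C → α = 2.3×10⁻⁴ K⁻¹
Layer 2 at 18 °C → α = 2×10⁻⁴ K⁻¹
Layer 3 at 9.6 °C → α = 1.4×10⁻⁴ K⁻¹
Layer 4 at 1.8 °C → α = 0.82×10⁻⁴ K⁻¹
2.3×10⁻⁴ × 130 × 1 = 0.02990 m
0.28 × 490 × 2×10⁻⁴ = 0.02744 m
Layer 3: 340 × 1.4×10⁻⁴ × 0.73 = 0.034748 m
960–1510 m: 550 × 0.34 × 0.82×10⁻⁴ = 0.015334 m
Δh = 0.02990 + 0.02744 + 0.034748 + 0.015334 = 0.107422 m ≈ 10.7 cm

10.7 cm of thermosteric rise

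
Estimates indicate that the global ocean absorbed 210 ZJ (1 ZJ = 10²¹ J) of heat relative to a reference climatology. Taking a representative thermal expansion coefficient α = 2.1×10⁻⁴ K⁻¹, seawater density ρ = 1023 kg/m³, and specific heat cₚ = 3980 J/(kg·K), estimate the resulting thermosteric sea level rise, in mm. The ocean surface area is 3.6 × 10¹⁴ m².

about 30.1 mm

Per unit area: Q = 210×10²¹ / (3.6×10¹⁴) ≈ 5.833×10⁸ J/m²
Δh = αQ/(ρcₚ) = 2.1×10⁻⁴ × 5.833×10⁸ / (1023 × 3980) ≈ 0.030085 m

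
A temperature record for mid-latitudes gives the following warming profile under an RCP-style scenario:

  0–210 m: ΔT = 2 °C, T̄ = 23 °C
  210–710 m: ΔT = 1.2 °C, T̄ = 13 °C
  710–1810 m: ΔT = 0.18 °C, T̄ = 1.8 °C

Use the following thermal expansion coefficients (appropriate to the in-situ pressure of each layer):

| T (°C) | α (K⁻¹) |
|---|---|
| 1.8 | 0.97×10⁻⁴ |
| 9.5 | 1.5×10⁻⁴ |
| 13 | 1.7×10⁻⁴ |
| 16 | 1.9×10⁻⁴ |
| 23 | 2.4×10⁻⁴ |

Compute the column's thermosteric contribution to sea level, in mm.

Δh ≈ 222 mm

Layer 1 at 23 °C → α = 2.4×10⁻⁴ K⁻¹
Layer 2 at 13 °C → α = 1.7×10⁻⁴ K⁻¹
Layer 3 at 1.8 °C → α = 0.97×10⁻⁴ K⁻¹
210 × 2 × 2.4×10⁻⁴ = 0.10080 m
210–710 m: 500 × 1.2 × 1.7×10⁻⁴ = 0.10200 m
Layer 3: 0.18 × 0.97×10⁻⁴ × 1100 = 0.019206 m
Δh = 0.10080 + 0.10200 + 0.019206 = 0.222006 m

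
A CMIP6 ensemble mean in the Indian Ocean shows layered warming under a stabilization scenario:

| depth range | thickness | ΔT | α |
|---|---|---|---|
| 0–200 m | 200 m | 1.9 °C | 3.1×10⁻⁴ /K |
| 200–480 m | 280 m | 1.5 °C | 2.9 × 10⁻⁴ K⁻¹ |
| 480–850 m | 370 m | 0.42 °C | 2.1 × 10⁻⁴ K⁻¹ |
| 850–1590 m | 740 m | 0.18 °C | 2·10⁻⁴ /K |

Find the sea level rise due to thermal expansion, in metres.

200 × 3.1×10⁻⁴ × 1.9 = 0.11780 m
Layer 2: 1.5 × 2.9×10⁻⁴ × 280 = 0.12180 m
480–850 m: 2.1×10⁻⁴ × 370 × 0.42 = 0.032634 m
2×10⁻⁴ × 0.18 × 740 = 0.02664 m
Δh = 0.11780 + 0.12180 + 0.032634 + 0.02664 = 0.298874 m ≈ 0.299 m

about 0.299 m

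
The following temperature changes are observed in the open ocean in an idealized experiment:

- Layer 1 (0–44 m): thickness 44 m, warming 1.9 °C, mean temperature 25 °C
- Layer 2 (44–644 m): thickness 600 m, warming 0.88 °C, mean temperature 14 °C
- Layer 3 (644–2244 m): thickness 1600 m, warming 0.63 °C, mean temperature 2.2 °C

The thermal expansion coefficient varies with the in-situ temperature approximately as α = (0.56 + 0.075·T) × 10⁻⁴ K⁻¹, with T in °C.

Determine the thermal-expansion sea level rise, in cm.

Layer 1: α = (0.56 + 0.075×25)×10⁻⁴ = 2.435×10⁻⁴ K⁻¹
Layer 2: α = (0.56 + 0.075×14)×10⁻⁴ = 1.61×10⁻⁴ K⁻¹
Layer 3: α = (0.56 + 0.075×2.2)×10⁻⁴ = 0.725×10⁻⁴ K⁻¹
44 × 1.9 × 2.435×10⁻⁴ = 0.0203566 m
1.61×10⁻⁴ × 0.88 × 600 = 0.085008 m
Layer 3: 0.63 × 0.725×10⁻⁴ × 1600 = 0.07308 m
Δh = 0.0203566 + 0.085008 + 0.07308 = 0.1784446 m ≈ 18 cm

Δh ≈ 18 cm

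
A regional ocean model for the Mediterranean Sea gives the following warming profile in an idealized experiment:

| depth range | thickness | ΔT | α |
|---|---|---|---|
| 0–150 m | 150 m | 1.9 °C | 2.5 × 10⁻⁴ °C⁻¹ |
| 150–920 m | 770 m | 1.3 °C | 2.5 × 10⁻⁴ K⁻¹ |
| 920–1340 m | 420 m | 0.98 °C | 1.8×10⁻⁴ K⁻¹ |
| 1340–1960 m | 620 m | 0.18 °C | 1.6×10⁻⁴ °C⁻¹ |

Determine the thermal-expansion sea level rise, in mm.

1.9 × 150 × 2.5×10⁻⁴ = 0.07125 m
150–920 m: 1.3 × 770 × 2.5×10⁻⁴ = 0.25025 m
Layer 3: 1.8×10⁻⁴ × 0.98 × 420 = 0.074088 m
Layer 4: 0.18 × 1.6×10⁻⁴ × 620 = 0.017856 m
Δh = 0.07125 + 0.25025 + 0.074088 + 0.017856 = 0.413444 m

Δh ≈ 413 mm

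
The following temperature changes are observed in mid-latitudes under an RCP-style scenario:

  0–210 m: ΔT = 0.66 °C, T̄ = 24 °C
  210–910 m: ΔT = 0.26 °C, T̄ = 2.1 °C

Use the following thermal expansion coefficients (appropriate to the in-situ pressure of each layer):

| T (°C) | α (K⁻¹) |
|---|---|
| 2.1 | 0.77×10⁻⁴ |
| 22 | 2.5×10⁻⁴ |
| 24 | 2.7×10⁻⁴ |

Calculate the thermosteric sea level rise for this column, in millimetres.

51.4 mm of thermosteric rise

Layer 1 at 24 °C → α = 2.7×10⁻⁴ K⁻¹
Layer 2 at 2.1 °C → α = 0.77×10⁻⁴ K⁻¹
210 × 0.66 × 2.7×10⁻⁴ = 0.037422 m
210–910 m: 700 × 0.26 × 0.77×10⁻⁴ = 0.014014 m
Δh = 0.037422 + 0.014014 = 0.051436 m ≈ 51.4 mm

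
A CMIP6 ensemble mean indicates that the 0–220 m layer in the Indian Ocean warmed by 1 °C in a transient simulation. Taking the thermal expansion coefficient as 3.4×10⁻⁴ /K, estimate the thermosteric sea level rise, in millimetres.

about 74.8 mm

Δh = αΔT·H = 3.4×10⁻⁴ × 1 × 220 = 0.07480 m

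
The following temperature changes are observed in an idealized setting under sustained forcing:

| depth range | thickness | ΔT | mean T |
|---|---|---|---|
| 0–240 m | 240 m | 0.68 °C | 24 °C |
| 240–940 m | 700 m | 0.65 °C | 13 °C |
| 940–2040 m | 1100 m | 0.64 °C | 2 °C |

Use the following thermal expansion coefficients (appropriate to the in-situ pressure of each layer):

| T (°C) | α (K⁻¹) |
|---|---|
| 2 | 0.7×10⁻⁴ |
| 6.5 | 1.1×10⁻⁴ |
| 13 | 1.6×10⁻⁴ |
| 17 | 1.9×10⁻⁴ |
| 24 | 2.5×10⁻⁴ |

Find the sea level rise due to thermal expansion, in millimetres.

160 mm of thermosteric rise

Layer 1 at 24 °C → α = 2.5×10⁻⁴ K⁻¹
Layer 2 at 13 °C → α = 1.6×10⁻⁴ K⁻¹
Layer 3 at 2 °C → α = 0.7×10⁻⁴ K⁻¹
Layer 1: 2.5×10⁻⁴ × 0.68 × 240 = 0.04080 m
Layer 2: 0.65 × 700 × 1.6×10⁻⁴ = 0.07280 m
0.64 × 0.7×10⁻⁴ × 1100 = 0.04928 m
Δh = 0.04080 + 0.07280 + 0.04928 = 0.16288 m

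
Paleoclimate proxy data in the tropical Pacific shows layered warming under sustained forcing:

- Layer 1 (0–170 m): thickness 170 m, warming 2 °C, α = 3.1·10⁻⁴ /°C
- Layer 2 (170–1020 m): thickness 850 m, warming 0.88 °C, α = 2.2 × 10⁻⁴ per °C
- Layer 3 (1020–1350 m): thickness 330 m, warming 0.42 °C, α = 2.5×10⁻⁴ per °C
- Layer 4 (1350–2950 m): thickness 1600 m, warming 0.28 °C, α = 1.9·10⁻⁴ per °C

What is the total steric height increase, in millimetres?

0–170 m: 170 × 2 × 3.1×10⁻⁴ = 0.10540 m
2.2×10⁻⁴ × 0.88 × 850 = 0.16456 m
Layer 3: 2.5×10⁻⁴ × 0.42 × 330 = 0.03465 m
1350–2950 m: 1600 × 0.28 × 1.9×10⁻⁴ = 0.08512 m
Δh = 0.10540 + 0.16456 + 0.03465 + 0.08512 = 0.38973 m

Δh ≈ 390 mm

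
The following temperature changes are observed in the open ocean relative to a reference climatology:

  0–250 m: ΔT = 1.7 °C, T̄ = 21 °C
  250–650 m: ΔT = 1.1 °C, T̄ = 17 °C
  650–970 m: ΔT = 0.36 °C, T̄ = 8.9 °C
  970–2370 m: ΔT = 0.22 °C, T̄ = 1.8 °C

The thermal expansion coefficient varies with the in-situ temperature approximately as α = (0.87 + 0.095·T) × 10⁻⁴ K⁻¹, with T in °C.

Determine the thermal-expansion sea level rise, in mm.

Layer 1: α = (0.87 + 0.095×21)×10⁻⁴ = 2.865×10⁻⁴ K⁻¹
Layer 2: α = (0.87 + 0.095×17)×10⁻⁴ = 2.485×10⁻⁴ K⁻¹
Layer 3: α = (0.87 + 0.095×8.9)×10⁻⁴ = 1.7155×10⁻⁴ K⁻¹
Layer 4: α = (0.87 + 0.095×1.8)×10⁻⁴ = 1.041×10⁻⁴ K⁻¹
Layer 1: 250 × 1.7 × 2.865×10⁻⁴ = 0.1217625 m
Layer 2: 2.485×10⁻⁴ × 400 × 1.1 = 0.10934 m
650–970 m: 320 × 0.36 × 1.7155×10⁻⁴ = 0.01976256 m
Layer 4: 1400 × 1.041×10⁻⁴ × 0.22 = 0.0320628 m
Δh = 0.1217625 + 0.10934 + 0.01976256 + 0.0320628 = 0.28292786 m ≈ 280 mm

280 mm of thermosteric rise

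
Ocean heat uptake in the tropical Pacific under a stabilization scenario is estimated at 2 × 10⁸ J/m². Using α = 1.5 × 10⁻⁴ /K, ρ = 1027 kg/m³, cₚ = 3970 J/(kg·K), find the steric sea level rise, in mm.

Δh ≈ 7.36 mm

Δh = αQ/(ρcₚ) = 1.5×10⁻⁴ × 2×10⁸ / (1027 × 3970) ≈ 0.007358 m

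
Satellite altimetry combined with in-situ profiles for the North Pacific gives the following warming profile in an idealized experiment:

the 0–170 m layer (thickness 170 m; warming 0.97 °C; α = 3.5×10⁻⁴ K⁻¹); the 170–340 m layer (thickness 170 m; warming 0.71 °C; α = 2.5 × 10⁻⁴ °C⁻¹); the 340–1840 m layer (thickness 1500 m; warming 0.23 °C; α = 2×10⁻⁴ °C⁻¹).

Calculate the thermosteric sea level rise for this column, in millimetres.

Layer 1: 3.5×10⁻⁴ × 170 × 0.97 = 0.057715 m
Layer 2: 0.71 × 170 × 2.5×10⁻⁴ = 0.030175 m
0.23 × 1500 × 2×10⁻⁴ = 0.06900 m
Δh = 0.057715 + 0.030175 + 0.06900 = 0.15689 m ≈ 160 mm

Δh ≈ 160 mm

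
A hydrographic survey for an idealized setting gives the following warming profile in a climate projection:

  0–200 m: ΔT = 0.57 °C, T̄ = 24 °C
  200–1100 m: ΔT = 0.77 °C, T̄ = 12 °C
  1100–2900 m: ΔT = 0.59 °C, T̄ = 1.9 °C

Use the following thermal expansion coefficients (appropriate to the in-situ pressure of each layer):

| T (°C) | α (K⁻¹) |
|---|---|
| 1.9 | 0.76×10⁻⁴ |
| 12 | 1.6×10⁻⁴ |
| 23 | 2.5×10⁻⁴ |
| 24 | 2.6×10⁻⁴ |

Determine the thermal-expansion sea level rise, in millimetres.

221 mm of thermosteric rise

Layer 1 at 24 °C → α = 2.6×10⁻⁴ K⁻¹
Layer 2 at 12 °C → α = 1.6×10⁻⁴ K⁻¹
Layer 3 at 1.9 °C → α = 0.76×10⁻⁴ K⁻¹
0–200 m: 200 × 0.57 × 2.6×10⁻⁴ = 0.02964 m
200–1100 m: 0.77 × 900 × 1.6×10⁻⁴ = 0.11088 m
0.76×10⁻⁴ × 1800 × 0.59 = 0.080712 m
Δh = 0.02964 + 0.11088 + 0.080712 = 0.221232 m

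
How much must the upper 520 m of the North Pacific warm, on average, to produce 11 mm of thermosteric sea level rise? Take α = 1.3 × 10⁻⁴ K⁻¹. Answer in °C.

0.163 °C

ΔT = Δh/(αH) = 0.011 / (1.3×10⁻⁴ × 520) ≈ 0.1627 °C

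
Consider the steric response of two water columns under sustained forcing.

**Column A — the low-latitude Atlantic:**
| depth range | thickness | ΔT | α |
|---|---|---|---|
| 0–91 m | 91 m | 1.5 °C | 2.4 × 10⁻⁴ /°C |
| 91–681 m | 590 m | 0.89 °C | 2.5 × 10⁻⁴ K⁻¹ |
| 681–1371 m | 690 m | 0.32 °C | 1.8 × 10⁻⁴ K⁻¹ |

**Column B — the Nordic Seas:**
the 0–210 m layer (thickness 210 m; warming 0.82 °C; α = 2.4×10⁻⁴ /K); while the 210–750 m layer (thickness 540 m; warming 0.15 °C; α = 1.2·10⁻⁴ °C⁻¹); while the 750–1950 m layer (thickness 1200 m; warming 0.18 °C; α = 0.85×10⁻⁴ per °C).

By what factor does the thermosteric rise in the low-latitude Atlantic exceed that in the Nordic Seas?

A 0–91 m: 91 × 1.5 × 2.4×10⁻⁴ = 0.03276 m
A 91–681 m: 2.5×10⁻⁴ × 590 × 0.89 = 0.131275 m
A 0.32 × 690 × 1.8×10⁻⁴ = 0.039744 m
A total: 0.203779 m
B 0–210 m: 2.4×10⁻⁴ × 0.82 × 210 = 0.041328 m
B 210–750 m: 540 × 0.15 × 1.2×10⁻⁴ = 0.00972 m
B 750–1950 m: 0.85×10⁻⁴ × 1200 × 0.18 = 0.01836 m
B total: 0.069408 m
Ratio: 0.203779 / 0.069408 ≈ 2.936

a factor of 2.94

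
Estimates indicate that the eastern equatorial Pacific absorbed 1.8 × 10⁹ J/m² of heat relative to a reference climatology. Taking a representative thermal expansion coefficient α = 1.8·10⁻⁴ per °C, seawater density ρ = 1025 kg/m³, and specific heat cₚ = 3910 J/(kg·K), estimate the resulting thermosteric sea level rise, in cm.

Δh = αQ/(ρcₚ) = 1.8×10⁻⁴ × 1.8×10⁹ / (1025 × 3910) ≈ 0.080843 m

Δh ≈ 8.1 cm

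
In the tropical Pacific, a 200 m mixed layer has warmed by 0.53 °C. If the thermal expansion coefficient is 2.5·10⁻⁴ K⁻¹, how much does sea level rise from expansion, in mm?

Δh = αΔT·H = 2.5×10⁻⁴ × 0.53 × 200 = 0.02650 m

about 27 mm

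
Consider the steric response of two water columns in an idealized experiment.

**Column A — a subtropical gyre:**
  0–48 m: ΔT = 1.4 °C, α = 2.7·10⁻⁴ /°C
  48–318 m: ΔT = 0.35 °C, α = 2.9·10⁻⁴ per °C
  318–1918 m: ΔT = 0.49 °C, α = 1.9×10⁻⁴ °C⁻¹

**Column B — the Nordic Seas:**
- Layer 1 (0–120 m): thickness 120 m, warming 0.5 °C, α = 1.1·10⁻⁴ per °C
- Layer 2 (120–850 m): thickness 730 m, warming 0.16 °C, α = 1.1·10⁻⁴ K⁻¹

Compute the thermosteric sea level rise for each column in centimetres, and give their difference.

Δh_A ≈ 19 cm, Δh_B ≈ 1.9 cm; difference ≈ 18 cm

A Layer 1: 48 × 1.4 × 2.7×10⁻⁴ = 0.018144 m
A 48–318 m: 270 × 2.9×10⁻⁴ × 0.35 = 0.027405 m
A Layer 3: 1.9×10⁻⁴ × 1600 × 0.49 = 0.14896 m
A total: 0.194509 m
B Layer 1: 120 × 1.1×10⁻⁴ × 0.5 = 0.00660 m
B 120–850 m: 730 × 0.16 × 1.1×10⁻⁴ = 0.012848 m
B total: 0.019448 m
Difference: 0.194509 − 0.019448 = 0.175061 m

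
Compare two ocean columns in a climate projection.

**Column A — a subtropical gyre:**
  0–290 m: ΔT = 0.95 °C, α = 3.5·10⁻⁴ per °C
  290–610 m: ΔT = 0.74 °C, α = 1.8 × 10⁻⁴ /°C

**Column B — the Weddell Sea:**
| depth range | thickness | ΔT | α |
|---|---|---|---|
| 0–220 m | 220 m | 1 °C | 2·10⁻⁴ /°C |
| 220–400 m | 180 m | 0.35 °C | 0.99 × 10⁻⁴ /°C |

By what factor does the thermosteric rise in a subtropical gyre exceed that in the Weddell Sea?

a factor of 2.8

A 290 × 0.95 × 3.5×10⁻⁴ = 0.096425 m
A Layer 2: 0.74 × 320 × 1.8×10⁻⁴ = 0.042624 m
A total: 0.139049 m
B 220 × 1 × 2×10⁻⁴ = 0.04400 m
B Layer 2: 180 × 0.99×10⁻⁴ × 0.35 = 0.006237 m
B total: 0.050237 m
Ratio: 0.139049 / 0.050237 ≈ 2.768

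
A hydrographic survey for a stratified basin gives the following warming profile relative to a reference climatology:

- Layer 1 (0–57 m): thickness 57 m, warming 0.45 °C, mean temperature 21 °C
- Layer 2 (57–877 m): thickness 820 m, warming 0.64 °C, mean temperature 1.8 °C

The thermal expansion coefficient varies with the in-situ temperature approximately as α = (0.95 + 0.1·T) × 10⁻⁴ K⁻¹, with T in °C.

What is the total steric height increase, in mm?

Layer 1: α = (0.95 + 0.1×21)×10⁻⁴ = 3.05×10⁻⁴ K⁻¹
Layer 2: α = (0.95 + 0.1×1.8)×10⁻⁴ = 1.13×10⁻⁴ K⁻¹
0.45 × 3.05×10⁻⁴ × 57 = 0.00782325 m
57–877 m: 0.64 × 820 × 1.13×10⁻⁴ = 0.0593024 m
Δh = 0.00782325 + 0.0593024 = 0.06712565 m ≈ 67 mm

Δh ≈ 67 mm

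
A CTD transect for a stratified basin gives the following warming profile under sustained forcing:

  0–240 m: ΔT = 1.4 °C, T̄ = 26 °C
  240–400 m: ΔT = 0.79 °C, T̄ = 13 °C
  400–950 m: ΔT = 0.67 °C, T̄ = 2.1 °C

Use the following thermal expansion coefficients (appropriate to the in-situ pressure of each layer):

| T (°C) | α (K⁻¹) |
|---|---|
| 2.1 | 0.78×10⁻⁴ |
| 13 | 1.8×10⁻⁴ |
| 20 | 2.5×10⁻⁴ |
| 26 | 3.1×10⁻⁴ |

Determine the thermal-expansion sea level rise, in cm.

16 cm of thermosteric rise

Layer 1 at 26 °C → α = 3.1×10⁻⁴ K⁻¹
Layer 2 at 13 °C → α = 1.8×10⁻⁴ K⁻¹
Layer 3 at 2.1 °C → α = 0.78×10⁻⁴ K⁻¹
Layer 1: 3.1×10⁻⁴ × 240 × 1.4 = 0.10416 m
Layer 2: 160 × 0.79 × 1.8×10⁻⁴ = 0.022752 m
0.78×10⁻⁴ × 550 × 0.67 = 0.028743 m
Δh = 0.10416 + 0.022752 + 0.028743 = 0.155655 m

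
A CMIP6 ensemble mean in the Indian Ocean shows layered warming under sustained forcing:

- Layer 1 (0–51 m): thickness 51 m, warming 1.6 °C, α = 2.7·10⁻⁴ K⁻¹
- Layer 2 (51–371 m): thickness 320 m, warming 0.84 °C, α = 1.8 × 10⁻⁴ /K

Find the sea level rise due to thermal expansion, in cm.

Layer 1: 2.7×10⁻⁴ × 1.6 × 51 = 0.022032 m
Layer 2: 320 × 1.8×10⁻⁴ × 0.84 = 0.048384 m
Δh = 0.022032 + 0.048384 = 0.070416 m

7.04 cm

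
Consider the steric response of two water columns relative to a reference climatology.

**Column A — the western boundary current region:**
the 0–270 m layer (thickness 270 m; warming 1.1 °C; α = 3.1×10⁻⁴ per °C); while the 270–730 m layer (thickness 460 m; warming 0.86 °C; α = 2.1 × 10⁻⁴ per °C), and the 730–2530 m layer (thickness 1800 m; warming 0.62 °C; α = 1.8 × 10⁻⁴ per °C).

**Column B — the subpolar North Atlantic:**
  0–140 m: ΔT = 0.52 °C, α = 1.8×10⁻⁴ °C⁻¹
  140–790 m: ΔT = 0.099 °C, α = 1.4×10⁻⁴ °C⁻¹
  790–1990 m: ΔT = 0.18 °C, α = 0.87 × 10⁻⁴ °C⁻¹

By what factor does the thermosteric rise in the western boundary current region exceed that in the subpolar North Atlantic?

≈ 9.19×

A Layer 1: 1.1 × 270 × 3.1×10⁻⁴ = 0.09207 m
A Layer 2: 0.86 × 460 × 2.1×10⁻⁴ = 0.083076 m
A 0.62 × 1800 × 1.8×10⁻⁴ = 0.20088 m
A total: 0.376026 m
B 0–140 m: 1.8×10⁻⁴ × 0.52 × 140 = 0.013104 m
B 0.099 × 650 × 1.4×10⁻⁴ = 0.009009 m
B 0.18 × 1200 × 0.87×10⁻⁴ = 0.018792 m
B total: 0.040905 m
Ratio: 0.376026 / 0.040905 ≈ 9.193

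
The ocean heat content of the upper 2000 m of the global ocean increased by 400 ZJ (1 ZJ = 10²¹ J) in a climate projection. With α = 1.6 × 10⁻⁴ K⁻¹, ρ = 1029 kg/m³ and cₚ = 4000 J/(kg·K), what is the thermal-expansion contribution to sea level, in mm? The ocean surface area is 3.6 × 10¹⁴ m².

Per unit area: Q = 400×10²¹ / (3.6×10¹⁴) ≈ 1.111×10⁹ J/m²
Δh = αQ/(ρcₚ) = 1.6×10⁻⁴ × 1.111×10⁹ / (1029 × 4000) ≈ 0.043188 m

Δh ≈ 43.2 mm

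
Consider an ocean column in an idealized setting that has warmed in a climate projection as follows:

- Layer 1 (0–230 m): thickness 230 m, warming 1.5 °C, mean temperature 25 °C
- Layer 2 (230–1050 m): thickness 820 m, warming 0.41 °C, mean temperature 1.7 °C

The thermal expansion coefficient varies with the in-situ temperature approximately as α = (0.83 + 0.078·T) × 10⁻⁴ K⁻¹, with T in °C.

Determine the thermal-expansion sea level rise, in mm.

Δh = 128 mm

Layer 1: α = (0.83 + 0.078×25)×10⁻⁴ = 2.78×10⁻⁴ K⁻¹
Layer 2: α = (0.83 + 0.078×1.7)×10⁻⁴ = 0.9626×10⁻⁴ K⁻¹
0–230 m: 1.5 × 230 × 2.78×10⁻⁴ = 0.09591 m
0.41 × 0.9626×10⁻⁴ × 820 = 0.032362612 m
Δh = 0.09591 + 0.032362612 = 0.128272612 m ≈ 128 mm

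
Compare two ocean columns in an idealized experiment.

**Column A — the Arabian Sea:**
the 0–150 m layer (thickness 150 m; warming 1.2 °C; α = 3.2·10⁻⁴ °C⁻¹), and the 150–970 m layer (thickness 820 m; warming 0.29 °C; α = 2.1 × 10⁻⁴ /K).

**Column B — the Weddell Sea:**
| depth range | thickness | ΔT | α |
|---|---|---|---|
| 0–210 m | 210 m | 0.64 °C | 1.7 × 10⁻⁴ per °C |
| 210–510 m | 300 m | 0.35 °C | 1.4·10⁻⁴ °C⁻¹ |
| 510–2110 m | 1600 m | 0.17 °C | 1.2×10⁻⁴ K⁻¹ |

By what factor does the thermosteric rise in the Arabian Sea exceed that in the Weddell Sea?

A 0–150 m: 3.2×10⁻⁴ × 1.2 × 150 = 0.05760 m
A 0.29 × 2.1×10⁻⁴ × 820 = 0.049938 m
A total: 0.107538 m
B Layer 1: 0.64 × 210 × 1.7×10⁻⁴ = 0.022848 m
B 210–510 m: 300 × 1.4×10⁻⁴ × 0.35 = 0.01470 m
B 510–2110 m: 0.17 × 1600 × 1.2×10⁻⁴ = 0.03264 m
B total: 0.070188 m
Ratio: 0.107538 / 0.070188 ≈ 1.532

≈ 1.5×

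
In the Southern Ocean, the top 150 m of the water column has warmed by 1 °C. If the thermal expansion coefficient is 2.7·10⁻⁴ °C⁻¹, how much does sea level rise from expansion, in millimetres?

Δh = 41 mm

Δh = αΔT·H = 2.7×10⁻⁴ × 1 × 150 = 0.04050 m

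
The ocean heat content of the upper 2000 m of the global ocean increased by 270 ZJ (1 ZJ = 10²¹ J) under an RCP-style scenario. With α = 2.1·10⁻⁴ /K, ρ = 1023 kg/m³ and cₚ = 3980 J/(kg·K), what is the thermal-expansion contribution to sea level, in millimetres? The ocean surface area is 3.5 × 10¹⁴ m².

Per unit area: Q = 270×10²¹ / (3.5×10¹⁴) ≈ 7.714×10⁸ J/m²
Δh = αQ/(ρcₚ) = 2.1×10⁻⁴ × 7.714×10⁸ / (1023 × 3980) ≈ 0.039787 m

40 mm of thermosteric rise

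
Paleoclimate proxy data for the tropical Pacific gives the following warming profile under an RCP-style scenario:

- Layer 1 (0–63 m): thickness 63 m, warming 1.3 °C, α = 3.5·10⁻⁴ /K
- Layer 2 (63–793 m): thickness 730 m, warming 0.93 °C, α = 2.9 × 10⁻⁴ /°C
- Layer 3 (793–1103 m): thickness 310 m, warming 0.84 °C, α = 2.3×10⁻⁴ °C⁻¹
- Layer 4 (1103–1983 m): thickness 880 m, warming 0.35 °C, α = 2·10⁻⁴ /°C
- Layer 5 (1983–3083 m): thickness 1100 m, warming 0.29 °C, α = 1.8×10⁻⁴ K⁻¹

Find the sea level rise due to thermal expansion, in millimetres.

Δh = 404 mm

Layer 1: 3.5×10⁻⁴ × 63 × 1.3 = 0.028665 m
Layer 2: 730 × 0.93 × 2.9×10⁻⁴ = 0.196881 m
2.3×10⁻⁴ × 310 × 0.84 = 0.059892 m
1103–1983 m: 880 × 2×10⁻⁴ × 0.35 = 0.06160 m
1983–3083 m: 1100 × 0.29 × 1.8×10⁻⁴ = 0.05742 m
Δh = 0.028665 + 0.196881 + 0.059892 + 0.06160 + 0.05742 = 0.404458 m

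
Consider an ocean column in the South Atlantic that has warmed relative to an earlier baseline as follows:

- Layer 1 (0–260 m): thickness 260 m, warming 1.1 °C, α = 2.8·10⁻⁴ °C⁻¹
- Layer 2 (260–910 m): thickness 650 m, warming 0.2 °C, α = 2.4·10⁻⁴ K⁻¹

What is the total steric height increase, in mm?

Layer 1: 260 × 1.1 × 2.8×10⁻⁴ = 0.08008 m
260–910 m: 2.4×10⁻⁴ × 650 × 0.2 = 0.03120 m
Δh = 0.08008 + 0.03120 = 0.11128 m

111 mm of thermosteric rise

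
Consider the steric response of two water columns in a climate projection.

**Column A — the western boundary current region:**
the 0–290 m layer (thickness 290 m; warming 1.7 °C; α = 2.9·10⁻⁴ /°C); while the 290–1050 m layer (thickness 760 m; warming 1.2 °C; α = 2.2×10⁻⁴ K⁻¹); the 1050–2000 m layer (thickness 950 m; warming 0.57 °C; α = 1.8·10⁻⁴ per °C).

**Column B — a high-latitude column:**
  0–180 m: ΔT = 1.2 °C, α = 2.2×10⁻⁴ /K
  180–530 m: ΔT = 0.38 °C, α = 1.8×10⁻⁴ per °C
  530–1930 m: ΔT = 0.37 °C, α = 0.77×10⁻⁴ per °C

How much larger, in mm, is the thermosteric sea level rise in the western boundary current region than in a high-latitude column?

330 mm

A Layer 1: 2.9×10⁻⁴ × 290 × 1.7 = 0.14297 m
A 1.2 × 2.2×10⁻⁴ × 760 = 0.20064 m
A 1050–2000 m: 0.57 × 1.8×10⁻⁴ × 950 = 0.09747 m
A total: 0.44108 m
B 0–180 m: 2.2×10⁻⁴ × 1.2 × 180 = 0.04752 m
B 1.8×10⁻⁴ × 350 × 0.38 = 0.02394 m
B 530–1930 m: 0.37 × 1400 × 0.77×10⁻⁴ = 0.039886 m
B total: 0.111346 m
Difference: 0.44108 − 0.111346 = 0.329734 m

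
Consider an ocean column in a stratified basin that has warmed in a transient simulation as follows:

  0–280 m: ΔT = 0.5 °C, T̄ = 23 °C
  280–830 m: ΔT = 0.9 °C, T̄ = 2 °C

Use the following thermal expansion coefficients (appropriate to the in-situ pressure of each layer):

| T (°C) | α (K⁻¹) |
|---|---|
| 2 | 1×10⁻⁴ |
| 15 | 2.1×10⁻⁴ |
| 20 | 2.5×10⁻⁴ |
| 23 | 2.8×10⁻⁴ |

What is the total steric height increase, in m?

Δh = 0.0887 m

Layer 1 at 23 °C → α = 2.8×10⁻⁴ K⁻¹
Layer 2 at 2 °C → α = 1×10⁻⁴ K⁻¹
2.8×10⁻⁴ × 0.5 × 280 = 0.03920 m
Layer 2: 1×10⁻⁴ × 0.9 × 550 = 0.04950 m
Δh = 0.03920 + 0.04950 = 0.08870 m ≈ 0.0887 m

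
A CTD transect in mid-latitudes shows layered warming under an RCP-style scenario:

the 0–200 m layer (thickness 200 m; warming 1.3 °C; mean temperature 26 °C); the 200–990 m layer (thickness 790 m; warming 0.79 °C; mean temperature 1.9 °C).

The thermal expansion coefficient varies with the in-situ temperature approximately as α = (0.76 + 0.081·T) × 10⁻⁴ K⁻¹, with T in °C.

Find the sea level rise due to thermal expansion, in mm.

Layer 1: α = (0.76 + 0.081×26)×10⁻⁴ = 2.866×10⁻⁴ K⁻¹
Layer 2: α = (0.76 + 0.081×1.9)×10⁻⁴ = 0.9139×10⁻⁴ K⁻¹
Layer 1: 200 × 1.3 × 2.866×10⁻⁴ = 0.074516 m
200–990 m: 0.79 × 0.9139×10⁻⁴ × 790 = 0.057036499 m
Δh = 0.074516 + 0.057036499 = 0.131552499 m

Δh ≈ 132 mm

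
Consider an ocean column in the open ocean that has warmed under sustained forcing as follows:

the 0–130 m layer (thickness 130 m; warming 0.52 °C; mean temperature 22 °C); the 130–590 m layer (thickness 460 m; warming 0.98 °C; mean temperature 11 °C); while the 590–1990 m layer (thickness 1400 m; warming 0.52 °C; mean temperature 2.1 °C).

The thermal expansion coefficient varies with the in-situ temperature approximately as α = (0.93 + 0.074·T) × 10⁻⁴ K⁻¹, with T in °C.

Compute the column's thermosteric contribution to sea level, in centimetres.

17 cm

Layer 1: α = (0.93 + 0.074×22)×10⁻⁴ = 2.558×10⁻⁴ K⁻¹
Layer 2: α = (0.93 + 0.074×11)×10⁻⁴ = 1.744×10⁻⁴ K⁻¹
Layer 3: α = (0.93 + 0.074×2.1)×10⁻⁴ = 1.0854×10⁻⁴ K⁻¹
2.558×10⁻⁴ × 130 × 0.52 = 0.01729208 m
Layer 2: 460 × 0.98 × 1.744×10⁻⁴ = 0.07861952 m
Layer 3: 1.0854×10⁻⁴ × 1400 × 0.52 = 0.07901712 m
Δh = 0.01729208 + 0.07861952 + 0.07901712 = 0.17492872 m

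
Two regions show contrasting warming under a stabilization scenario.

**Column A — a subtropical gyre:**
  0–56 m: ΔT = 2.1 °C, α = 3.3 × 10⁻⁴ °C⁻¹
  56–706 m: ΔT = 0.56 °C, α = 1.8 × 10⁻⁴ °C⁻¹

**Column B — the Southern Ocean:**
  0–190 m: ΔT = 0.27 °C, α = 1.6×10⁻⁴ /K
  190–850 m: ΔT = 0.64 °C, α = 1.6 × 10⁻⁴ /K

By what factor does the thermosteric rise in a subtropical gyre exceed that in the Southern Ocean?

a factor of 1.38

A 56 × 3.3×10⁻⁴ × 2.1 = 0.038808 m
A Layer 2: 1.8×10⁻⁴ × 0.56 × 650 = 0.06552 m
A total: 0.104328 m
B Layer 1: 0.27 × 1.6×10⁻⁴ × 190 = 0.008208 m
B Layer 2: 1.6×10⁻⁴ × 0.64 × 660 = 0.067584 m
B total: 0.075792 m
Ratio: 0.104328 / 0.075792 ≈ 1.377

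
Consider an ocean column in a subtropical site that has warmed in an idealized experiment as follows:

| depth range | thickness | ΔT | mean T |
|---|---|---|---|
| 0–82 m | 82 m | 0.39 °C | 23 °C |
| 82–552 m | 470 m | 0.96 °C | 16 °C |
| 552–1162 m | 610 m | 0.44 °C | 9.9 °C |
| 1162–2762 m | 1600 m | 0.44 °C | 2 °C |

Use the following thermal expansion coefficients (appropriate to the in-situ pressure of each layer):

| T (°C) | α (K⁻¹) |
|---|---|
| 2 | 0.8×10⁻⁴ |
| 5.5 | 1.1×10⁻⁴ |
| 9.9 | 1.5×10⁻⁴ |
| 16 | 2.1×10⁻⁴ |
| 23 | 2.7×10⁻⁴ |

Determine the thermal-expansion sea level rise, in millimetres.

200 mm

Layer 1 at 23 °C → α = 2.7×10⁻⁴ K⁻¹
Layer 2 at 16 °C → α = 2.1×10⁻⁴ K⁻¹
Layer 3 at 9.9 °C → α = 1.5×10⁻⁴ K⁻¹
Layer 4 at 2 °C → α = 0.8×10⁻⁴ K⁻¹
0–82 m: 2.7×10⁻⁴ × 0.39 × 82 = 0.0086346 m
82–552 m: 2.1×10⁻⁴ × 0.96 × 470 = 0.094752 m
0.44 × 610 × 1.5×10⁻⁴ = 0.04026 m
1162–2762 m: 1600 × 0.8×10⁻⁴ × 0.44 = 0.05632 m
Δh = 0.0086346 + 0.094752 + 0.04026 + 0.05632 = 0.1999666 m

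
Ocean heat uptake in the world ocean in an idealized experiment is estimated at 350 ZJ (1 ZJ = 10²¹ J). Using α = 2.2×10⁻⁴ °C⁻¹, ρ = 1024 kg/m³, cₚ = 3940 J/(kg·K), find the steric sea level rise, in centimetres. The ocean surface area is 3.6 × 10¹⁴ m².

Per unit area: Q = 350×10²¹ / (3.6×10¹⁴) ≈ 9.722×10⁸ J/m²
Δh = αQ/(ρcₚ) = 2.2×10⁻⁴ × 9.722×10⁸ / (1024 × 3940) ≈ 0.053013 m

5.3 cm of thermosteric rise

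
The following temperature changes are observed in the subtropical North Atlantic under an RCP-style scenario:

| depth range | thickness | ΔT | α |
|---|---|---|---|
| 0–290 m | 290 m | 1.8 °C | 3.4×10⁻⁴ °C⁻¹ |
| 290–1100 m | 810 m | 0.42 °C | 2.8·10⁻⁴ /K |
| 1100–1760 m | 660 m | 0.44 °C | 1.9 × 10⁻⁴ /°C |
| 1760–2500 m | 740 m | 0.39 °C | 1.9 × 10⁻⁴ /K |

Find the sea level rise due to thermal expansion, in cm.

Layer 1: 290 × 1.8 × 3.4×10⁻⁴ = 0.17748 m
810 × 2.8×10⁻⁴ × 0.42 = 0.095256 m
Layer 3: 660 × 1.9×10⁻⁴ × 0.44 = 0.055176 m
740 × 1.9×10⁻⁴ × 0.39 = 0.054834 m
Δh = 0.17748 + 0.095256 + 0.055176 + 0.054834 = 0.382746 m

38.3 cm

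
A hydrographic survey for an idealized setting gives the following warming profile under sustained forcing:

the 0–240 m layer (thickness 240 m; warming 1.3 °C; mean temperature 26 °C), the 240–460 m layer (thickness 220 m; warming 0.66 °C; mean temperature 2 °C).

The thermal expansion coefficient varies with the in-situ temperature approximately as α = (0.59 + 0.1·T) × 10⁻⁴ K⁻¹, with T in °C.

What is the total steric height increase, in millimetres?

Layer 1: α = (0.59 + 0.1×26)×10⁻⁴ = 3.19×10⁻⁴ K⁻¹
Layer 2: α = (0.59 + 0.1×2)×10⁻⁴ = 0.79×10⁻⁴ K⁻¹
Layer 1: 1.3 × 240 × 3.19×10⁻⁴ = 0.099528 m
0.66 × 220 × 0.79×10⁻⁴ = 0.0114708 m
Δh = 0.099528 + 0.0114708 = 0.1109988 m

110 mm of thermosteric rise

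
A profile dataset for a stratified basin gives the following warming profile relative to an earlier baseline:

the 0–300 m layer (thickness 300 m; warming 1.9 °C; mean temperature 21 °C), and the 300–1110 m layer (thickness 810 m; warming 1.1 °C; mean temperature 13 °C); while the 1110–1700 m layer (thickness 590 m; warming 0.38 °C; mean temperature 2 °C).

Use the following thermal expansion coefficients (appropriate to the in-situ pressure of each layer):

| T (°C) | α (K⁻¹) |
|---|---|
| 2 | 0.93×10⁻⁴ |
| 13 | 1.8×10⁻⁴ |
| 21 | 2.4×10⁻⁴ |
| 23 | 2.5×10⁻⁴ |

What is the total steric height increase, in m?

Layer 1 at 21 °C → α = 2.4×10⁻⁴ K⁻¹
Layer 2 at 13 °C → α = 1.8×10⁻⁴ K⁻¹
Layer 3 at 2 °C → α = 0.93×10⁻⁴ K⁻¹
2.4×10⁻⁴ × 300 × 1.9 = 0.13680 m
300–1110 m: 810 × 1.8×10⁻⁴ × 1.1 = 0.16038 m
590 × 0.38 × 0.93×10⁻⁴ = 0.0208506 m
Δh = 0.13680 + 0.16038 + 0.0208506 = 0.3180306 m

Δh = 0.318 m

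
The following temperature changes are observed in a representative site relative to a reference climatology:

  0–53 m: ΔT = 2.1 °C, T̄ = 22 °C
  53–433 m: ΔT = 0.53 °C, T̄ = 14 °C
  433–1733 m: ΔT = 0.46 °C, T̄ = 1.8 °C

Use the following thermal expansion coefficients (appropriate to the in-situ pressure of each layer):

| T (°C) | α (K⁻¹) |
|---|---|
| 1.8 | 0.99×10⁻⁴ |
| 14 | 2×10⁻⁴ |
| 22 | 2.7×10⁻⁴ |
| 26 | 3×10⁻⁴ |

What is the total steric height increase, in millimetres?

Layer 1 at 22 °C → α = 2.7×10⁻⁴ K⁻¹
Layer 2 at 14 °C → α = 2×10⁻⁴ K⁻¹
Layer 3 at 1.8 °C → α = 0.99×10⁻⁴ K⁻¹
Layer 1: 2.1 × 2.7×10⁻⁴ × 53 = 0.030051 m
380 × 0.53 × 2×10⁻⁴ = 0.04028 m
Layer 3: 0.99×10⁻⁴ × 1300 × 0.46 = 0.059202 m
Δh = 0.030051 + 0.04028 + 0.059202 = 0.129533 m

130 mm of thermosteric rise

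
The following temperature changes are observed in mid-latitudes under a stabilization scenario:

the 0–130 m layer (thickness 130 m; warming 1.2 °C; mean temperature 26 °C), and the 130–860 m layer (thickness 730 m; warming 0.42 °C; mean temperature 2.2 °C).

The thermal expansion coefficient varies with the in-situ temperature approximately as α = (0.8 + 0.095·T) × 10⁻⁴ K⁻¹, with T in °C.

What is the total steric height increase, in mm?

Layer 1: α = (0.8 + 0.095×26)×10⁻⁴ = 3.27×10⁻⁴ K⁻¹
Layer 2: α = (0.8 + 0.095×2.2)×10⁻⁴ = 1.009×10⁻⁴ K⁻¹
3.27×10⁻⁴ × 1.2 × 130 = 0.051012 m
130–860 m: 730 × 1.009×10⁻⁴ × 0.42 = 0.03093594 m
Δh = 0.051012 + 0.03093594 = 0.08194794 m

about 81.9 mm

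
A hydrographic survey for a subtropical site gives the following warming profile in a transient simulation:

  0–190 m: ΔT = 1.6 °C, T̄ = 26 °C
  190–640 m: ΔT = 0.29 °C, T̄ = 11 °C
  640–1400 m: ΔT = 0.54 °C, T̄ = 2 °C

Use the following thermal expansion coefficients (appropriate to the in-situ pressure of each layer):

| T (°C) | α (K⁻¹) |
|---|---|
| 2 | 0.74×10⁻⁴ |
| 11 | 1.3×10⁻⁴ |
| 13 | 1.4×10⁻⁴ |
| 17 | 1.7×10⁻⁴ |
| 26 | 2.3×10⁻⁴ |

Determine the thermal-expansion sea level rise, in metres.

0.117 m

Layer 1 at 26 °C → α = 2.3×10⁻⁴ K⁻¹
Layer 2 at 11 °C → α = 1.3×10⁻⁴ K⁻¹
Layer 3 at 2 °C → α = 0.74×10⁻⁴ K⁻¹
2.3×10⁻⁴ × 190 × 1.6 = 0.06992 m
Layer 2: 450 × 1.3×10⁻⁴ × 0.29 = 0.016965 m
Layer 3: 0.74×10⁻⁴ × 760 × 0.54 = 0.0303696 m
Δh = 0.06992 + 0.016965 + 0.0303696 = 0.1172546 m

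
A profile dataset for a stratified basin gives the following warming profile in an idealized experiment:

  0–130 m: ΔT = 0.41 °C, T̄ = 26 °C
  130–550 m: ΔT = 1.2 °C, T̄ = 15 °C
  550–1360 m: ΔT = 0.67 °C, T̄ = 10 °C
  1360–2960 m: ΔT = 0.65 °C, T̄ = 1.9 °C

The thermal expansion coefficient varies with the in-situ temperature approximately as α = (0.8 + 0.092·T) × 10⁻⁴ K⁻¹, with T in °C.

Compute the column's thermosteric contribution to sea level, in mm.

Layer 1: α = (0.8 + 0.092×26)×10⁻⁴ = 3.192×10⁻⁴ K⁻¹
Layer 2: α = (0.8 + 0.092×15)×10⁻⁴ = 2.18×10⁻⁴ K⁻¹
Layer 3: α = (0.8 + 0.092×10)×10⁻⁴ = 1.72×10⁻⁴ K⁻¹
Layer 4: α = (0.8 + 0.092×1.9)×10⁻⁴ = 0.9748×10⁻⁴ K⁻¹
3.192×10⁻⁴ × 0.41 × 130 = 0.01701336 m
130–550 m: 2.18×10⁻⁴ × 420 × 1.2 = 0.109872 m
550–1360 m: 810 × 0.67 × 1.72×10⁻⁴ = 0.0933444 m
1360–2960 m: 0.9748×10⁻⁴ × 1600 × 0.65 = 0.1013792 m
Δh = 0.01701336 + 0.109872 + 0.0933444 + 0.1013792 = 0.32160896 m

Δh ≈ 322 mm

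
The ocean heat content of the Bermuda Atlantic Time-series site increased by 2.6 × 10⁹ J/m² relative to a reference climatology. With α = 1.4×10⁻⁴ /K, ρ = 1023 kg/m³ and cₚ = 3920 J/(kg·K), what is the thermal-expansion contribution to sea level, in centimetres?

Δh ≈ 9.08 cm

Δh = αQ/(ρcₚ) = 1.4×10⁻⁴ × 2.6×10⁹ / (1023 × 3920) ≈ 0.090769 m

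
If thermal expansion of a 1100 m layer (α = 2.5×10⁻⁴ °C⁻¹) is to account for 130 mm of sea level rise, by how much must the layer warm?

ΔT ≈ 0.473 K

ΔT = Δh/(αH) = 0.13 / (2.5×10⁻⁴ × 1100) ≈ 0.4727 K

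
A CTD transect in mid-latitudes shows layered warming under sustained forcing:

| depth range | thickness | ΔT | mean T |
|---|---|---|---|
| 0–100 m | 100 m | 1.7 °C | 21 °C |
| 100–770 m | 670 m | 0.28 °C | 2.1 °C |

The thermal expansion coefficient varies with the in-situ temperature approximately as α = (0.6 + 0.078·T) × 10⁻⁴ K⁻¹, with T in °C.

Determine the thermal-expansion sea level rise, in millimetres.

Layer 1: α = (0.6 + 0.078×21)×10⁻⁴ = 2.238×10⁻⁴ K⁻¹
Layer 2: α = (0.6 + 0.078×2.1)×10⁻⁴ = 0.7638×10⁻⁴ K⁻¹
0–100 m: 100 × 1.7 × 2.238×10⁻⁴ = 0.038046 m
100–770 m: 0.7638×10⁻⁴ × 670 × 0.28 = 0.014328888 m
Δh = 0.038046 + 0.014328888 = 0.052374888 m

Δh ≈ 52 mm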